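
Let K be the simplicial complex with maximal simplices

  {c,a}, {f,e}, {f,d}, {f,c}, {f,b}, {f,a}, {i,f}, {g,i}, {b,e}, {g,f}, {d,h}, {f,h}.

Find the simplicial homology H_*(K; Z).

H_0 = Z,  H_1 = Z^4.

Order the vertices as a < b < c < d < e < f < g < h < i. Listing each simplex with vertices in this order, K has dimension 1 with simplices:

  0-simplices (9): a, b, c, d, e, f, g, h, i
  1-simplices (12): ac, af, be, bf, cf, df, dh, ef, fg, fh, fi, gi

giving chain groups C_0 ≅ Z^9, C_1 ≅ Z^12.

The boundary map ∂_1: C_1 → C_0 sends each edge [p,q] (with p < q) to q − p. For instance
  ∂ef = f − e.
The resulting 9×12 matrix has rank 8, and its Smith normal form has invariant factors (1,1,1,1,1,1,1,1).

Now H_k = ker ∂_k / im ∂_{k+1}, so:

  H_0: rank C_0 − rank ∂_1 = 9 − 8 = 1, and the invariant factors of ∂_1 are all 1, so H_0 = Z.
  H_1: rank ker ∂_1 − rank ∂_2 = (12 − 8) − 0 = 4, and there is no ∂_2, so H_1 = Z^4.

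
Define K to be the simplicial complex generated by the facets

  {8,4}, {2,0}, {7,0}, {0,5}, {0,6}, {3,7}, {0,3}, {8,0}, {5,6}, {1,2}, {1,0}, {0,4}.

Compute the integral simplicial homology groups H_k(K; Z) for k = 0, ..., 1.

H_0 = Z,  H_1 = Z^4.

Take the total order 0 < 1 < 2 < 3 < 4 < 5 < 6 < 7 < 8 on the vertex set. Then K (dimension 1) consists of the simplices:

  0-simplices (9): [0], [1], [2], [3], [4], [5], [6], [7], [8]
  1-simplices (12): [0,1], [0,2], [0,3], [0,4], [0,5], [0,6], [0,7], [0,8], [1,2], [3,7], [4,8], [5,6]

so the chain groups are C_0 ≅ Z^9, C_1 ≅ Z^12.

∂_1: C_1 → C_0 sends each edge [p,q] (with p < q) to q − p. For instance
  ∂[0,4] = [4] − [0].
This gives a 9×12 integer matrix of rank 8; reducing to Smith normal form yields diagonal entries (1,1,1,1,1,1,1,1).

Computing H_k = (kernel of ∂_k) / (image of ∂_{k+1}):

  H_0: rank C_0 − rank ∂_1 = 9 − 8 = 1, and the invariant factors of ∂_1 are all 1, so H_0 ≅ Z.
  H_1: rank ker ∂_1 − rank ∂_2 = (12 − 8) − 0 = 4, and there is no ∂_2, so H_1 ≅ Z^4.

(K is a triangulation of a wedge of 4 circles.)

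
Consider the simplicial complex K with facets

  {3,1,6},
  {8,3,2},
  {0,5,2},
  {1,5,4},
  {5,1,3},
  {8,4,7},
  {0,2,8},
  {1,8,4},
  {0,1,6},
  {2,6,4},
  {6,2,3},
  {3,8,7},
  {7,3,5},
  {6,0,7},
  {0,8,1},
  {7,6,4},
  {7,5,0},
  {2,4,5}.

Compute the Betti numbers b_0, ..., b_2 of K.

b_0 = 1, b_1 = 2, b_2 = 1.

Fix the vertex order 0 < 1 < 2 < 3 < 4 < 5 < 6 < 7 < 8 and write every simplex with vertices in increasing order. Then dim K = 2 and the simplices of K are:

  0-simplices (9): [0], [1], [2], [3], [4], [5], [6], [7], [8]
  1-simplices (27): (27 of them)
  2-simplices (18): [0,1,6], [0,1,8], [0,2,5], [0,2,8], [0,5,7], [0,6,7], [1,3,5], [1,3,6], [1,4,5], [1,4,8], [2,3,6], [2,3,8], [2,4,5], [2,4,6], [3,5,7], [3,7,8], [4,6,7], [4,7,8]

giving chain groups C_0 ≅ Z^9, C_1 ≅ Z^27, C_2 ≅ Z^18.

Boundary ∂_1: C_1 → C_0 sends each edge [p,q] (with p < q) to q − p. For instance
  ∂[1,8] = [8] − [1].
The 9×27 boundary matrix has rank 8 and Smith normal form diag(1,1,1,1,1,1,1,1).

Boundary ∂_2: C_2 → C_1 sends each 2-simplex [p,q,r] to [q,r] − [p,r] + [p,q]. For instance
  ∂[1,4,8] = [4,8] − [1,8] + [1,4],
  ∂[2,3,8] = [3,8] − [2,8] + [2,3].
The resulting 27×18 matrix has rank 17, and its Smith normal form has invariant factors (1,1,1,1,1,1,1,1,1,1,1,1,1,1,1,1,1).

Reading off H_k = ker ∂_k / im ∂_{k+1}:

  H_0: rank C_0 − rank ∂_1 = 9 − 8 = 1, and the invariant factors of ∂_1 are all 1, so H_0 ≅ Z.
  H_1: rank ker ∂_1 − rank ∂_2 = (27 − 8) − 17 = 2, and the invariant factors of ∂_2 are all 1, so H_1 ≅ Z^2.
  H_2: rank ker ∂_2 − rank ∂_3 = (18 − 17) − 0 = 1, and there is no ∂_3, so H_2 ≅ Z.

Hence the Betti numbers are b_0 = 1, b_1 = 2, b_2 = 1.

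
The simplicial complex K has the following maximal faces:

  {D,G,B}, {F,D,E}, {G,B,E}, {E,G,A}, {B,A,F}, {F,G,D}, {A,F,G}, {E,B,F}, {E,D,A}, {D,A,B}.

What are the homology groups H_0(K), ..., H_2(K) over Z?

K has 6 vertices, 15 edges, 10 triangles.
rank ∂_0 = 0, rank ∂_1 = 5 ⇒ b_0 = 6 − 0 − 5 = 1; all invariant factors of ∂_1 are 1 so no torsion. So H_0 = Z.
rank ∂_1 = 5, rank ∂_2 = 10 ⇒ b_1 = 15 − 5 − 10 = 0; ∂_2 has invariant factor(s) [2] giving torsion. So H_1 = Z/2.
rank ∂_2 = 10, rank ∂_3 = 0 ⇒ b_2 = 10 − 10 − 0 = 0. So H_2 = 0.

H_0 ≅ Z,  H_1 ≅ Z/2,  H_2 = 0.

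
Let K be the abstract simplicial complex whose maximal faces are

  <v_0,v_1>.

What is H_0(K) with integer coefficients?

H_0 = Z.

Order the vertices as v_0 < v_1. Listing each simplex with vertices in this order, K has dimension 1 with simplices:

  0-simplices (2): [v_0], [v_1]
  1-simplices (1): [v_0,v_1]

Hence C_0 ≅ Z^2, C_1 ≅ Z^1.

∂_1: C_1 → C_0 is given by ∂[p,q] = [q] − [p].
As a 2×1 matrix over Z this has rank 1, with invariant factors (1).

From H_k ≅ ker(∂_k) / im(∂_{k+1}) we obtain:

  H_0: rank C_0 − rank ∂_1 = 2 − 1 = 1, and the invariant factors of ∂_1 are all 1, so H_0 = Z.

(K is a triangulation of the 1-simplex.)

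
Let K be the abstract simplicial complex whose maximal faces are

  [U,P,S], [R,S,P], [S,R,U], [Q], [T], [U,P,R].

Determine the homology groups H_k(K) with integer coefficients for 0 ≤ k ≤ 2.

H_0 ≅ Z^3,  H_1 = 0,  H_2 ≅ Z.

Take the total order P < Q < R < S < T < U on the vertex set. Then K (dimension 2) consists of the simplices:

  0-simplices (6): P, Q, R, S, T, U
  1-simplices (6): PR, PS, PU, RS, RU, SU
  2-simplices (4): PRS, PRU, PSU, RSU

Hence C_0 ≅ Z^6, C_1 ≅ Z^6, C_2 ≅ Z^4.

Boundary ∂_1: C_1 → C_0 is given by ∂[p,q] = [q] − [p]. For instance
  ∂PR = R − P.
This gives a 6×6 integer matrix of rank 3; reducing to Smith normal form yields diagonal entries (1,1,1).

Boundary ∂_2: C_2 → C_1 acts by ∂[p,q,r] = [q,r] − [p,r] + [p,q]. For instance
  ∂PRU = RU − PU + PR,
  ∂PRS = RS − PS + PR.
The 6×4 boundary matrix has rank 3 and Smith normal form diag(1,1,1).

From H_k ≅ ker(∂_k) / im(∂_{k+1}) we obtain:

  H_0: rank C_0 − rank ∂_1 = 6 − 3 = 3, and the invariant factors of ∂_1 are all 1, so H_0 = Z^3.
  H_1: rank ker ∂_1 − rank ∂_2 = (6 − 3) − 3 = 0, and the invariant factors of ∂_2 are all 1, so H_1 = 0.
  H_2: rank ker ∂_2 − rank ∂_3 = (4 − 3) − 0 = 1, and there is no ∂_3, so H_2 = Z.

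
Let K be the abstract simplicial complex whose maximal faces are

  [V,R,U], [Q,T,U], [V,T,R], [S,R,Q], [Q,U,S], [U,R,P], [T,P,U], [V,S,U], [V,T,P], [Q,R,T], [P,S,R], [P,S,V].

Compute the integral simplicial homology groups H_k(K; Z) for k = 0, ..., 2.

We work with the vertex ordering P < Q < R < S < T < U < V. The simplices of K, each written with vertices in increasing order, are:

  0-simplices (7): P, Q, R, S, T, U, V
  1-simplices (18): PR, PS, PT, PU, PV, QR, QS, QT, QU, RS, RT, RU, RV, SU, SV, TU, TV, UV
  2-simplices (12): PRS, PRU, PSV, PTU, PTV, QRS, QRT, QSU, QTU, RTV, RUV, SUV

so the chain groups are C_0 ≅ Z^7, C_1 ≅ Z^18, C_2 ≅ Z^12.

The boundary map ∂_1: C_1 → C_0 maps an edge to its endpoints' difference, ∂[p,q] = q − p. For instance
  ∂PS = S − P.
The resulting 7×18 matrix has rank 6, and its Smith normal form has invariant factors (1,1,1,1,1,1).

The boundary map ∂_2: C_2 → C_1 acts by ∂[p,q,r] = [q,r] − [p,r] + [p,q]. For instance
  ∂PRU = RU − PU + PR,
  ∂RTV = TV − RV + RT.
As a 18×12 matrix over Z this has rank 12, with invariant factors (1,1,1,1,1,1,1,1,1,1,1,2).

Computing H_k = (kernel of ∂_k) / (image of ∂_{k+1}):

  H_0: rank C_0 − rank ∂_1 = 7 − 6 = 1, and the invariant factors of ∂_1 are all 1, so H_0 ≅ Z.
  H_1: rank ker ∂_1 − rank ∂_2 = (18 − 6) − 12 = 0, and ∂_2 has invariant factor 2 > 1, so H_1 ≅ Z/2.
  H_2: rank ker ∂_2 − rank ∂_3 = (12 − 12) − 0 = 0, and there is no ∂_3, so H_2 ≅ 0.

As a check, the Euler characteristic is 7 − 18 + 12 = 1, which agrees with 1 − 0 + 0 = 1.

H_0 ≅ Z,  H_1 ≅ Z/2,  H_2 = 0.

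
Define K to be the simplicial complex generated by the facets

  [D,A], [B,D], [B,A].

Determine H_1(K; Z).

K has 3 vertices, 3 edges.
rank ∂_1 = 2, rank ∂_2 = 0 ⇒ b_1 = 3 − 2 − 0 = 1. So H_1 = Z.

H_1 ≅ Z.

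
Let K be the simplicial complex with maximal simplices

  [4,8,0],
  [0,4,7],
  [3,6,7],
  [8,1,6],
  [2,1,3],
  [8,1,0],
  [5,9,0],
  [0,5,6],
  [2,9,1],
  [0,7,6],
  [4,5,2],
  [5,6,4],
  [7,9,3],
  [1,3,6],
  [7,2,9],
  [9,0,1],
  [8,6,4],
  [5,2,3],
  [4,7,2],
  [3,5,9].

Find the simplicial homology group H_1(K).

H_1 = Z ⊕ Z/2.

Take the total order 0 < 1 < 2 < 3 < 4 < 5 < 6 < 7 < 8 < 9 on the vertex set. Then K (dimension 2) consists of the simplices:

  0-simplices (10): [0], [1], [2], [3], [4], [5], [6], [7], [8], [9]
  1-simplices (30): (30 of them)
  2-simplices (20): (20 of them)

so the chain groups are C_0 ≅ Z^10, C_1 ≅ Z^30, C_2 ≅ Z^20.

Boundary ∂_1: C_1 → C_0 is given by ∂[p,q] = [q] − [p]. For instance
  ∂[0,7] = [7] − [0].
As a 10×30 matrix over Z this has rank 9, with invariant factors (1,1,1,1,1,1,1,1,1).

The boundary map ∂_2: C_2 → C_1 maps a triangle to the signed sum of its edges. For instance
  ∂[3,6,7] = [6,7] − [3,7] + [3,6],
  ∂[3,5,9] = [5,9] − [3,9] + [3,5].
The 30×20 boundary matrix has rank 20 and Smith normal form diag(1,1,1,1,1,1,1,1,1,1,1,1,1,1,1,1,1,1,1,2).

Computing H_k = (kernel of ∂_k) / (image of ∂_{k+1}):

  H_1: rank ker ∂_1 − rank ∂_2 = (30 − 9) − 20 = 1, and ∂_2 has invariant factor 2 > 1, so H_1 ≅ Z ⊕ Z/2.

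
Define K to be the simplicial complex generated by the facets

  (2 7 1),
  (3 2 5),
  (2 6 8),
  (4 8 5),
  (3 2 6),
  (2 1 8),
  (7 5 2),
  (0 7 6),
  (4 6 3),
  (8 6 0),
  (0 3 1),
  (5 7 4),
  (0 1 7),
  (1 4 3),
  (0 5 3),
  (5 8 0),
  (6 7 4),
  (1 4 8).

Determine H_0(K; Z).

Order the vertices as 0 < 1 < 2 < 3 < 4 < 5 < 6 < 7 < 8. Listing each simplex with vertices in this order, K has dimension 2 with simplices:

  0-simplices (9): [0], [1], [2], [3], [4], [5], [6], [7], [8]
  1-simplices (27): (27 of them)
  2-simplices (18): [0,1,3], [0,1,7], [0,3,5], [0,5,8], [0,6,7], [0,6,8], [1,2,7], [1,2,8], [1,3,4], [1,4,8], [2,3,5], [2,3,6], [2,5,7], [2,6,8], [3,4,6], [4,5,7], [4,5,8], [4,6,7]

Hence C_0 ≅ Z^9, C_1 ≅ Z^27, C_2 ≅ Z^18.

The boundary map ∂_1: C_1 → C_0 sends each edge [p,q] (with p < q) to q − p. For instance
  ∂[3,6] = [6] − [3].
The resulting 9×27 matrix has rank 8, and its Smith normal form has invariant factors (1,1,1,1,1,1,1,1).

Boundary ∂_2: C_2 → C_1 maps a triangle to the signed sum of its edges. For instance
  ∂[4,6,7] = [6,7] − [4,7] + [4,6],
  ∂[2,5,7] = [5,7] − [2,7] + [2,5].
As a 27×18 matrix over Z this has rank 17, with invariant factors (1,1,1,1,1,1,1,1,1,1,1,1,1,1,1,1,1).

From H_k ≅ ker(∂_k) / im(∂_{k+1}) we obtain:

  H_0: rank C_0 − rank ∂_1 = 9 − 8 = 1, and the invariant factors of ∂_1 are all 1, so H_0 ≅ Z.

H_0 ≅ Z.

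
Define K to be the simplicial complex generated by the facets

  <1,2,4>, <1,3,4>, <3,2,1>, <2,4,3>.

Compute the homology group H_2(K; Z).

We work with the vertex ordering 1 < 2 < 3 < 4. The simplices of K, each written with vertices in increasing order, are:

  0-simplices (4): [1], [2], [3], [4]
  1-simplices (6): [1,2], [1,3], [1,4], [2,3], [2,4], [3,4]
  2-simplices (4): [1,2,3], [1,2,4], [1,3,4], [2,3,4]

so the chain groups are C_0 ≅ Z^4, C_1 ≅ Z^6, C_2 ≅ Z^4.

∂_1: C_1 → C_0 sends each edge [p,q] (with p < q) to q − p. For instance
  ∂[1,4] = [4] − [1].
As a 4×6 matrix over Z this has rank 3, with invariant factors (1,1,1).

Boundary ∂_2: C_2 → C_1 maps a triangle to the signed sum of its edges. For instance
  ∂[2,3,4] = [3,4] − [2,4] + [2,3],
  ∂[1,2,4] = [2,4] − [1,4] + [1,2].
This gives a 6×4 integer matrix of rank 3; reducing to Smith normal form yields diagonal entries (1,1,1).

Reading off H_k = ker ∂_k / im ∂_{k+1}:

  H_2: rank ker ∂_2 − rank ∂_3 = (4 − 3) − 0 = 1, and there is no ∂_3, so H_2 ≅ Z.

(K is a triangulation of the 2-sphere S^2.)

H_2 ≅ Z.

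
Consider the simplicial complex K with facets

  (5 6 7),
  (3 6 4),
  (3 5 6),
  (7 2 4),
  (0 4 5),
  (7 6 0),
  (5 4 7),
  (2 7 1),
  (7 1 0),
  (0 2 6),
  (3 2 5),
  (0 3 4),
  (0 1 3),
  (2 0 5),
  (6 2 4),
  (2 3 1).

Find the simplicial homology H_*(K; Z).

Take the total order 0 < 1 < 2 < 3 < 4 < 5 < 6 < 7 on the vertex set. Then K (dimension 2) consists of the simplices:

  0-simplices (8): [0], [1], [2], [3], [4], [5], [6], [7]
  1-simplices (24): (24 of them)
  2-simplices (16): [0,1,3], [0,1,7], [0,2,5], [0,2,6], [0,3,4], [0,4,5], [0,6,7], [1,2,3], [1,2,7], [2,3,5], [2,4,6], [2,4,7], [3,4,6], [3,5,6], [4,5,7], [5,6,7]

giving chain groups C_0 ≅ Z^8, C_1 ≅ Z^24, C_2 ≅ Z^16.

∂_1: C_1 → C_0 maps an edge to its endpoints' difference, ∂[p,q] = q − p. For instance
  ∂[0,1] = [1] − [0].
The 8×24 boundary matrix has rank 7 and Smith normal form diag(1,1,1,1,1,1,1).

The boundary map ∂_2: C_2 → C_1 maps a triangle to the signed sum of its edges. For instance
  ∂[1,2,7] = [2,7] − [1,7] + [1,2],
  ∂[0,2,5] = [2,5] − [0,5] + [0,2].
This gives a 24×16 integer matrix of rank 15; reducing to Smith normal form yields diagonal entries (1,1,1,1,1,1,1,1,1,1,1,1,1,1,1).

From H_k ≅ ker(∂_k) / im(∂_{k+1}) we obtain:

  H_0: rank C_0 − rank ∂_1 = 8 − 7 = 1, and the invariant factors of ∂_1 are all 1, so H_0 = Z.
  H_1: rank ker ∂_1 − rank ∂_2 = (24 − 7) − 15 = 2, and the invariant factors of ∂_2 are all 1, so H_1 = Z^2.
  H_2: rank ker ∂_2 − rank ∂_3 = (16 − 15) − 0 = 1, and there is no ∂_3, so H_2 = Z.

As a check, the Euler characteristic is 8 − 24 + 16 = 0, which agrees with 1 − 2 + 1 = 0.

H_0 = Z,  H_1 = Z^2,  H_2 = Z.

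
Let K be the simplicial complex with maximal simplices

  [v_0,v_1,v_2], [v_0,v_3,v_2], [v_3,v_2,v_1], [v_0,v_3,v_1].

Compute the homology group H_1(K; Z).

H_1 ≅ 0.

Take the total order v_0 < v_1 < v_2 < v_3 on the vertex set. Then K (dimension 2) consists of the simplices:

  0-simplices (4): [v_0], [v_1], [v_2], [v_3]
  1-simplices (6): [v_0,v_1], [v_0,v_2], [v_0,v_3], [v_1,v_2], [v_1,v_3], [v_2,v_3]
  2-simplices (4): [v_0,v_1,v_2], [v_0,v_1,v_3], [v_0,v_2,v_3], [v_1,v_2,v_3]

Hence C_0 ≅ Z^4, C_1 ≅ Z^6, C_2 ≅ Z^4.

Boundary ∂_1: C_1 → C_0 maps an edge to its endpoints' difference, ∂[p,q] = q − p. For instance
  ∂[v_1,v_3] = [v_3] − [v_1].
This gives a 4×6 integer matrix of rank 3; reducing to Smith normal form yields diagonal entries (1,1,1).

Boundary ∂_2: C_2 → C_1 sends each 2-simplex [p,q,r] to [q,r] − [p,r] + [p,q]. For instance
  ∂[v_0,v_2,v_3] = [v_2,v_3] − [v_0,v_3] + [v_0,v_2],
  ∂[v_0,v_1,v_2] = [v_1,v_2] − [v_0,v_2] + [v_0,v_1].
The resulting 6×4 matrix has rank 3, and its Smith normal form has invariant factors (1,1,1).

Now H_k = ker ∂_k / im ∂_{k+1}, so:

  H_1: rank ker ∂_1 − rank ∂_2 = (6 − 3) − 3 = 0, and the invariant factors of ∂_2 are all 1, so H_1 = 0.

(K is a triangulation of the 2-sphere S^2.)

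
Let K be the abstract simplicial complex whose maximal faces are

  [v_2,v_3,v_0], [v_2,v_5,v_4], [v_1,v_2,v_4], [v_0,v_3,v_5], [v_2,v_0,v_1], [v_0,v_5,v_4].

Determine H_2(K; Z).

H_2 ≅ 0.

Order the vertices as v_0 < v_1 < v_2 < v_3 < v_4 < v_5. Listing each simplex with vertices in this order, K has dimension 2 with simplices:

  0-simplices (6): [v_0], [v_1], [v_2], [v_3], [v_4], [v_5]
  1-simplices (12): [v_0,v_1], [v_0,v_2], [v_0,v_3], [v_0,v_4], [v_0,v_5], [v_1,v_2], [v_1,v_4], [v_2,v_3], [v_2,v_4], [v_2,v_5], [v_3,v_5], [v_4,v_5]
  2-simplices (6): [v_0,v_1,v_2], [v_0,v_2,v_3], [v_0,v_3,v_5], [v_0,v_4,v_5], [v_1,v_2,v_4], [v_2,v_4,v_5]

so the chain groups are C_0 ≅ Z^6, C_1 ≅ Z^12, C_2 ≅ Z^6.

The boundary map ∂_1: C_1 → C_0 maps an edge to its endpoints' difference, ∂[p,q] = q − p. For instance
  ∂[v_4,v_5] = [v_5] − [v_4].
The 6×12 boundary matrix has rank 5 and Smith normal form diag(1,1,1,1,1).

The boundary map ∂_2: C_2 → C_1 acts by ∂[p,q,r] = [q,r] − [p,r] + [p,q]. For instance
  ∂[v_2,v_4,v_5] = [v_4,v_5] − [v_2,v_5] + [v_2,v_4],
  ∂[v_0,v_2,v_3] = [v_2,v_3] − [v_0,v_3] + [v_0,v_2].
The 12×6 boundary matrix has rank 6 and Smith normal form diag(1,1,1,1,1,1).

From H_k ≅ ker(∂_k) / im(∂_{k+1}) we obtain:

  H_2: rank ker ∂_2 − rank ∂_3 = (6 − 6) − 0 = 0, and there is no ∂_3, so H_2 = 0.

(K is a triangulation of the cylinder S^1 x I.)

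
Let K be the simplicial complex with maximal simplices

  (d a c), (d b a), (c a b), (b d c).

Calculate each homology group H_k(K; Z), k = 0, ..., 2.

Fix the vertex order a < b < c < d and write every simplex with vertices in increasing order. Then dim K = 2 and the simplices of K are:

  0-simplices (4): a, b, c, d
  1-simplices (6): ab, ac, ad, bc, bd, cd
  2-simplices (4): abc, abd, acd, bcd

Hence C_0 ≅ Z^4, C_1 ≅ Z^6, C_2 ≅ Z^4.

∂_1: C_1 → C_0 sends each edge [p,q] (with p < q) to q − p. For instance
  ∂ac = c − a.
This gives a 4×6 integer matrix of rank 3; reducing to Smith normal form yields diagonal entries (1,1,1).

Boundary ∂_2: C_2 → C_1 acts by ∂[p,q,r] = [q,r] − [p,r] + [p,q]. For instance
  ∂abd = bd − ad + ab,
  ∂abc = bc − ac + ab.
As a 6×4 matrix over Z this has rank 3, with invariant factors (1,1,1).

From H_k ≅ ker(∂_k) / im(∂_{k+1}) we obtain:

  H_0: rank C_0 − rank ∂_1 = 4 − 3 = 1, and the invariant factors of ∂_1 are all 1, so H_0 = Z.
  H_1: rank ker ∂_1 − rank ∂_2 = (6 − 3) − 3 = 0, and the invariant factors of ∂_2 are all 1, so H_1 = 0.
  H_2: rank ker ∂_2 − rank ∂_3 = (4 − 3) − 0 = 1, and there is no ∂_3, so H_2 = Z.

(K is a triangulation of the 2-sphere S^2.)

H_0 = Z,  H_1 = 0,  H_2 = Z.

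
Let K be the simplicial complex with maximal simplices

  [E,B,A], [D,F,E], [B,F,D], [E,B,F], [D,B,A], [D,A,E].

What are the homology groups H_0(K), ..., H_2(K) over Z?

H_0 = Z,  H_1 = 0,  H_2 = Z.

Fix the vertex order A < B < D < E < F and write every simplex with vertices in increasing order. Then dim K = 2 and the simplices of K are:

  0-simplices (5): A, B, D, E, F
  1-simplices (9): AB, AD, AE, BD, BE, BF, DE, DF, EF
  2-simplices (6): ABD, ABE, ADE, BDF, BEF, DEF

Hence C_0 ≅ Z^5, C_1 ≅ Z^9, C_2 ≅ Z^6.

∂_1: C_1 → C_0 maps an edge to its endpoints' difference, ∂[p,q] = q − p. For instance
  ∂BD = D − B.
This gives a 5×9 integer matrix of rank 4; reducing to Smith normal form yields diagonal entries (1,1,1,1).

Boundary ∂_2: C_2 → C_1 maps a triangle to the signed sum of its edges. For instance
  ∂DEF = EF − DF + DE,
  ∂ABE = BE − AE + AB.
The 9×6 boundary matrix has rank 5 and Smith normal form diag(1,1,1,1,1).

Reading off H_k = ker ∂_k / im ∂_{k+1}:

  H_0: rank C_0 − rank ∂_1 = 5 − 4 = 1, and the invariant factors of ∂_1 are all 1, so H_0 = Z.
  H_1: rank ker ∂_1 − rank ∂_2 = (9 − 4) − 5 = 0, and the invariant factors of ∂_2 are all 1, so H_1 = 0.
  H_2: rank ker ∂_2 − rank ∂_3 = (6 − 5) − 0 = 1, and there is no ∂_3, so H_2 = Z.

(K is a triangulation of the 2-sphere S^2.)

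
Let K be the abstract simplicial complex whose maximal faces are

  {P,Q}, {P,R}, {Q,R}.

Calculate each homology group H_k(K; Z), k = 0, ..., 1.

H_0 ≅ Z,  H_1 ≅ Z.

Fix the vertex order P < Q < R and write every simplex with vertices in increasing order. Then dim K = 1 and the simplices of K are:

  0-simplices (3): P, Q, R
  1-simplices (3): PQ, PR, QR

Hence C_0 ≅ Z^3, C_1 ≅ Z^3.

Boundary ∂_1: C_1 → C_0 sends each edge [p,q] (with p < q) to q − p. For instance
  ∂PQ = Q − P.
The resulting 3×3 matrix has rank 2, and its Smith normal form has invariant factors (1,1).

Reading off H_k = ker ∂_k / im ∂_{k+1}:

  H_0: rank C_0 − rank ∂_1 = 3 − 2 = 1, and the invariant factors of ∂_1 are all 1, so H_0 ≅ Z.
  H_1: rank ker ∂_1 − rank ∂_2 = (3 − 2) − 0 = 1, and there is no ∂_2, so H_1 ≅ Z.

(K is a triangulation of the circle S^1.)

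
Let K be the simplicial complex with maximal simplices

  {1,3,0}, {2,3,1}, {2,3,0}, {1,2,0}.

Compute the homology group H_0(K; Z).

Take the total order 0 < 1 < 2 < 3 on the vertex set. Then K (dimension 2) consists of the simplices:

  0-simplices (4): [0], [1], [2], [3]
  1-simplices (6): [0,1], [0,2], [0,3], [1,2], [1,3], [2,3]
  2-simplices (4): [0,1,2], [0,1,3], [0,2,3], [1,2,3]

giving chain groups C_0 ≅ Z^4, C_1 ≅ Z^6, C_2 ≅ Z^4.

∂_1: C_1 → C_0 maps an edge to its endpoints' difference, ∂[p,q] = q − p. For instance
  ∂[0,2] = [2] − [0].
As a 4×6 matrix over Z this has rank 3, with invariant factors (1,1,1).

∂_2: C_2 → C_1 acts by ∂[p,q,r] = [q,r] − [p,r] + [p,q]. For instance
  ∂[1,2,3] = [2,3] − [1,3] + [1,2],
  ∂[0,2,3] = [2,3] − [0,3] + [0,2].
As a 6×4 matrix over Z this has rank 3, with invariant factors (1,1,1).

Reading off H_k = ker ∂_k / im ∂_{k+1}:

  H_0: rank C_0 − rank ∂_1 = 4 − 3 = 1, and the invariant factors of ∂_1 are all 1, so H_0 ≅ Z.

(K is a triangulation of the 2-sphere S^2.)

H_0 = Z.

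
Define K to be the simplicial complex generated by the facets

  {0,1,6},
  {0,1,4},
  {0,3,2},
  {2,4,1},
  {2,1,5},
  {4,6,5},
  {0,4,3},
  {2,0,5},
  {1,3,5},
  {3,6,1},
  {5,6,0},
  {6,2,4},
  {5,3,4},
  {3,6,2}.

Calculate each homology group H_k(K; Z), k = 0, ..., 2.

H_0 = Z,  H_1 = Z^2,  H_2 = Z.

Order the vertices as 0 < 1 < 2 < 3 < 4 < 5 < 6. Listing each simplex with vertices in this order, K has dimension 2 with simplices:

  0-simplices (7): [0], [1], [2], [3], [4], [5], [6]
  1-simplices (21): [0,1], [0,2], [0,3], [0,4], [0,5], [0,6], [1,2], [1,3], [1,4], [1,5], [1,6], [2,3], [2,4], [2,5], [2,6], [3,4], [3,5], [3,6], [4,5], [4,6], [5,6]
  2-simplices (14): [0,1,4], [0,1,6], [0,2,3], [0,2,5], [0,3,4], [0,5,6], [1,2,4], [1,2,5], [1,3,5], [1,3,6], [2,3,6], [2,4,6], [3,4,5], [4,5,6]

giving chain groups C_0 ≅ Z^7, C_1 ≅ Z^21, C_2 ≅ Z^14.

The boundary map ∂_1: C_1 → C_0 maps an edge to its endpoints' difference, ∂[p,q] = q − p.
As a 7×21 matrix over Z this has rank 6, with invariant factors (1,1,1,1,1,1).

Boundary ∂_2: C_2 → C_1 maps a triangle to the signed sum of its edges. For instance
  ∂[4,5,6] = [5,6] − [4,6] + [4,5],
  ∂[0,1,4] = [1,4] − [0,4] + [0,1].
The resulting 21×14 matrix has rank 13, and its Smith normal form has invariant factors (1,1,1,1,1,1,1,1,1,1,1,1,1).

Now H_k = ker ∂_k / im ∂_{k+1}, so:

  H_0: rank C_0 − rank ∂_1 = 7 − 6 = 1, and the invariant factors of ∂_1 are all 1, so H_0 = Z.
  H_1: rank ker ∂_1 − rank ∂_2 = (21 − 6) − 13 = 2, and the invariant factors of ∂_2 are all 1, so H_1 = Z^2.
  H_2: rank ker ∂_2 − rank ∂_3 = (14 − 13) − 0 = 1, and there is no ∂_3, so H_2 = Z.

As a check, the Euler characteristic is 7 − 21 + 14 = 0, which agrees with 1 − 2 + 1 = 0.
(K is a triangulation of the torus T^2.)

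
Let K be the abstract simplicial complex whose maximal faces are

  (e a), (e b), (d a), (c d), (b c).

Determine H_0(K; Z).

H_0 ≅ Z.

Fix the vertex order a < b < c < d < e and write every simplex with vertices in increasing order. Then dim K = 1 and the simplices of K are:

  0-simplices (5): a, b, c, d, e
  1-simplices (5): ad, ae, bc, be, cd

Hence C_0 ≅ Z^5, C_1 ≅ Z^5.

∂_1: C_1 → C_0 maps an edge to its endpoints' difference, ∂[p,q] = q − p.
This gives a 5×5 integer matrix of rank 4; reducing to Smith normal form yields diagonal entries (1,1,1,1).

Reading off H_k = ker ∂_k / im ∂_{k+1}:

  H_0: rank C_0 − rank ∂_1 = 5 − 4 = 1, and the invariant factors of ∂_1 are all 1, so H_0 ≅ Z.

(K is a triangulation of the circle S^1.)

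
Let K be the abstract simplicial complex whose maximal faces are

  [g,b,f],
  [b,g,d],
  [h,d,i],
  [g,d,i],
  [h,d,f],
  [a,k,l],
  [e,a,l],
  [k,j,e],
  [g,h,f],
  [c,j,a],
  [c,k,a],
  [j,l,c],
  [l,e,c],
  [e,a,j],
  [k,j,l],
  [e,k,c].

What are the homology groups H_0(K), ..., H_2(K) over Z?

H_0 ≅ Z^2,  H_1 ≅ Z ⊕ Z/2,  H_2 = 0.

We work with the vertex ordering a < b < c < d < e < f < g < h < i < j < k < l. The simplices of K, each written with vertices in increasing order, are:

  0-simplices (12): a, b, c, d, e, f, g, h, i, j, k, l
  1-simplices (27): ac, ae, aj, ak, al, bd, bf, bg, ce, cj, ck, cl, df, dg, dh, di, ej, ek, el, fg, fh, gh, gi, hi, jk, jl, kl
  2-simplices (16): acj, ack, aej, ael, akl, bdg, bfg, cek, cel, cjl, dfh, dgi, dhi, ejk, fgh, jkl

giving chain groups C_0 ≅ Z^12, C_1 ≅ Z^27, C_2 ≅ Z^16.

∂_1: C_1 → C_0 maps an edge to its endpoints' difference, ∂[p,q] = q − p.
This gives a 12×27 integer matrix of rank 10; reducing to Smith normal form yields diagonal entries (1,1,1,1,1,1,1,1,1,1).

Boundary ∂_2: C_2 → C_1 maps a triangle to the signed sum of its edges. For instance
  ∂ael = el − al + ae,
  ∂jkl = kl − jl + jk.
The resulting 27×16 matrix has rank 16, and its Smith normal form has invariant factors (1,1,1,1,1,1,1,1,1,1,1,1,1,1,1,2).

Reading off H_k = ker ∂_k / im ∂_{k+1}:

  H_0: rank C_0 − rank ∂_1 = 12 − 10 = 2, and the invariant factors of ∂_1 are all 1, so H_0 ≅ Z^2.
  H_1: rank ker ∂_1 − rank ∂_2 = (27 − 10) − 16 = 1, and ∂_2 has invariant factor 2 > 1, so H_1 ≅ Z ⊕ Z/2.
  H_2: rank ker ∂_2 − rank ∂_3 = (16 − 16) − 0 = 0, and there is no ∂_3, so H_2 ≅ 0.

As a check, the Euler characteristic is 12 − 27 + 16 = 1, which agrees with 2 − 1 + 0 = 1.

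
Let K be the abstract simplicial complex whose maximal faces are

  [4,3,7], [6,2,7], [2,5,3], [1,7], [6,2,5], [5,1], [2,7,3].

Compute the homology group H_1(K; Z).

Fix the vertex order 1 < 2 < 3 < 4 < 5 < 6 < 7 and write every simplex with vertices in increasing order. Then dim K = 2 and the simplices of K are:

  0-simplices (7): [1], [2], [3], [4], [5], [6], [7]
  1-simplices (12): [1,5], [1,7], [2,3], [2,5], [2,6], [2,7], [3,4], [3,5], [3,7], [4,7], [5,6], [6,7]
  2-simplices (5): [2,3,5], [2,3,7], [2,5,6], [2,6,7], [3,4,7]

so the chain groups are C_0 ≅ Z^7, C_1 ≅ Z^12, C_2 ≅ Z^5.

∂_1: C_1 → C_0 maps an edge to its endpoints' difference, ∂[p,q] = q − p. For instance
  ∂[2,6] = [6] − [2].
This gives a 7×12 integer matrix of rank 6; reducing to Smith normal form yields diagonal entries (1,1,1,1,1,1).

∂_2: C_2 → C_1 sends each 2-simplex [p,q,r] to [q,r] − [p,r] + [p,q]. For instance
  ∂[2,6,7] = [6,7] − [2,7] + [2,6],
  ∂[2,3,7] = [3,7] − [2,7] + [2,3].
This gives a 12×5 integer matrix of rank 5; reducing to Smith normal form yields diagonal entries (1,1,1,1,1).

Reading off H_k = ker ∂_k / im ∂_{k+1}:

  H_1: rank ker ∂_1 − rank ∂_2 = (12 − 6) − 5 = 1, and the invariant factors of ∂_2 are all 1, so H_1 = Z.

H_1 = Z.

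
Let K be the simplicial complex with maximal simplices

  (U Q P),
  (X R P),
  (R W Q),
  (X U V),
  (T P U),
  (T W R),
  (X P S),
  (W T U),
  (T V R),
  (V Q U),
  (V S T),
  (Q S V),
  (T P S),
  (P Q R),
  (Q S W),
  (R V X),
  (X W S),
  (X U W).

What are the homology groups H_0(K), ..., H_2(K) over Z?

We work with the vertex ordering P < Q < R < S < T < U < V < W < X. The simplices of K, each written with vertices in increasing order, are:

  0-simplices (9): P, Q, R, S, T, U, V, W, X
  1-simplices (27): PQ, PR, PS, PT, PU, PX, QR, QS, QU, QV, QW, RT, RV, RW, RX, ST, SV, SW, SX, TU, TV, TW, UV, UW, UX, VX, WX
  2-simplices (18): PQR, PQU, PRX, PST, PSX, PTU, QRW, QSV, QSW, QUV, RTV, RTW, RVX, STV, SWX, TUW, UVX, UWX

Hence C_0 ≅ Z^9, C_1 ≅ Z^27, C_2 ≅ Z^18.

Boundary ∂_1: C_1 → C_0 sends each edge [p,q] (with p < q) to q − p. For instance
  ∂UV = V − U.
This gives a 9×27 integer matrix of rank 8; reducing to Smith normal form yields diagonal entries (1,1,1,1,1,1,1,1).

The boundary map ∂_2: C_2 → C_1 maps a triangle to the signed sum of its edges. For instance
  ∂PQU = QU − PU + PQ,
  ∂TUW = UW − TW + TU.
The 27×18 boundary matrix has rank 17 and Smith normal form diag(1,1,1,1,1,1,1,1,1,1,1,1,1,1,1,1,1).

From H_k ≅ ker(∂_k) / im(∂_{k+1}) we obtain:

  H_0: rank C_0 − rank ∂_1 = 9 − 8 = 1, and the invariant factors of ∂_1 are all 1, so H_0 = Z.
  H_1: rank ker ∂_1 − rank ∂_2 = (27 − 8) − 17 = 2, and the invariant factors of ∂_2 are all 1, so H_1 = Z^2.
  H_2: rank ker ∂_2 − rank ∂_3 = (18 − 17) − 0 = 1, and there is no ∂_3, so H_2 = Z.

As a check, the Euler characteristic is 9 − 27 + 18 = 0, which agrees with 1 − 2 + 1 = 0.

H_0 = Z,  H_1 = Z^2,  H_2 = Z.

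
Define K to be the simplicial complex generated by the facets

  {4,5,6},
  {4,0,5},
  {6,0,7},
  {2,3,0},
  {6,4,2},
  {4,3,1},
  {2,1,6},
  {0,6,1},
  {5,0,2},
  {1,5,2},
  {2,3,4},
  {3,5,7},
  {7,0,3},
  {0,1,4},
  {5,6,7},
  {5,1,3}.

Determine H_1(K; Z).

Take the total order 0 < 1 < 2 < 3 < 4 < 5 < 6 < 7 on the vertex set. Then K (dimension 2) consists of the simplices:

  0-simplices (8): [0], [1], [2], [3], [4], [5], [6], [7]
  1-simplices (24): (24 of them)
  2-simplices (16): [0,1,4], [0,1,6], [0,2,3], [0,2,5], [0,3,7], [0,4,5], [0,6,7], [1,2,5], [1,2,6], [1,3,4], [1,3,5], [2,3,4], [2,4,6], [3,5,7], [4,5,6], [5,6,7]

so the chain groups are C_0 ≅ Z^8, C_1 ≅ Z^24, C_2 ≅ Z^16.

∂_1: C_1 → C_0 maps an edge to its endpoints' difference, ∂[p,q] = q − p. For instance
  ∂[6,7] = [7] − [6].
This gives a 8×24 integer matrix of rank 7; reducing to Smith normal form yields diagonal entries (1,1,1,1,1,1,1).

∂_2: C_2 → C_1 acts by ∂[p,q,r] = [q,r] − [p,r] + [p,q]. For instance
  ∂[1,3,5] = [3,5] − [1,5] + [1,3],
  ∂[0,6,7] = [6,7] − [0,7] + [0,6].
The 24×16 boundary matrix has rank 15 and Smith normal form diag(1,1,1,1,1,1,1,1,1,1,1,1,1,1,1).

Now H_k = ker ∂_k / im ∂_{k+1}, so:

  H_1: rank ker ∂_1 − rank ∂_2 = (24 − 7) − 15 = 2, and the invariant factors of ∂_2 are all 1, so H_1 ≅ Z^2.

H_1 = Z^2.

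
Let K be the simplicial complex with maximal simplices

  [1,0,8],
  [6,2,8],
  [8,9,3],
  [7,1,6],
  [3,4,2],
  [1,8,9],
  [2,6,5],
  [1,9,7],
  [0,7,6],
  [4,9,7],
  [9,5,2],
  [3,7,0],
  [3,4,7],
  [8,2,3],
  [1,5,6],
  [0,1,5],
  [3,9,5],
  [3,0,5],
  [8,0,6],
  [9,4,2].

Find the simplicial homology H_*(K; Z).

Fix the vertex order 0 < 1 < 2 < 3 < 4 < 5 < 6 < 7 < 8 < 9 and write every simplex with vertices in increasing order. Then dim K = 2 and the simplices of K are:

  0-simplices (10): [0], [1], [2], [3], [4], [5], [6], [7], [8], [9]
  1-simplices (30): (30 of them)
  2-simplices (20): (20 of them)

giving chain groups C_0 ≅ Z^10, C_1 ≅ Z^30, C_2 ≅ Z^20.

Boundary ∂_1: C_1 → C_0 sends each edge [p,q] (with p < q) to q − p.
The 10×30 boundary matrix has rank 9 and Smith normal form diag(1,1,1,1,1,1,1,1,1).

The boundary map ∂_2: C_2 → C_1 sends each 2-simplex [p,q,r] to [q,r] − [p,r] + [p,q]. For instance
  ∂[2,4,9] = [4,9] − [2,9] + [2,4],
  ∂[0,1,8] = [1,8] − [0,8] + [0,1].
As a 30×20 matrix over Z this has rank 20, with invariant factors (1,1,1,1,1,1,1,1,1,1,1,1,1,1,1,1,1,1,1,2).

Reading off H_k = ker ∂_k / im ∂_{k+1}:

  H_0: rank C_0 − rank ∂_1 = 10 − 9 = 1, and the invariant factors of ∂_1 are all 1, so H_0 ≅ Z.
  H_1: rank ker ∂_1 − rank ∂_2 = (30 − 9) − 20 = 1, and ∂_2 has invariant factor 2 > 1, so H_1 ≅ Z ⊕ Z/2.
  H_2: rank ker ∂_2 − rank ∂_3 = (20 − 20) − 0 = 0, and there is no ∂_3, so H_2 ≅ 0.

As a check, the Euler characteristic is 10 − 30 + 20 = 0, which agrees with 1 − 1 + 0 = 0.
(K is a triangulation of the Klein bottle.)

H_0 ≅ Z,  H_1 ≅ Z ⊕ Z/2,  H_2 = 0.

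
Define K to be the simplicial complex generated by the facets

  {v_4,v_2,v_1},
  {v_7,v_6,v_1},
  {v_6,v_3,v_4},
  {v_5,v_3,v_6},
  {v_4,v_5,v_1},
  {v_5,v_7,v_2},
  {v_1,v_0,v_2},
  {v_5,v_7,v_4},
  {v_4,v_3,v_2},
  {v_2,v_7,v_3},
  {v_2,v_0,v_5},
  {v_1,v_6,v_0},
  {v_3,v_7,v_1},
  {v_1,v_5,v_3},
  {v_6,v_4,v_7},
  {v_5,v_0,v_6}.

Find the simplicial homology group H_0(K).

Fix the vertex order v_0 < v_1 < v_2 < v_3 < v_4 < v_5 < v_6 < v_7 and write every simplex with vertices in increasing order. Then dim K = 2 and the simplices of K are:

  0-simplices (8): [v_0], [v_1], [v_2], [v_3], [v_4], [v_5], [v_6], [v_7]
  1-simplices (24): (24 of them)
  2-simplices (16): (16 of them)

Hence C_0 ≅ Z^8, C_1 ≅ Z^24, C_2 ≅ Z^16.

∂_1: C_1 → C_0 maps an edge to its endpoints' difference, ∂[p,q] = q − p.
As a 8×24 matrix over Z this has rank 7, with invariant factors (1,1,1,1,1,1,1).

∂_2: C_2 → C_1 sends each 2-simplex [p,q,r] to [q,r] − [p,r] + [p,q]. For instance
  ∂[v_1,v_3,v_7] = [v_3,v_7] − [v_1,v_7] + [v_1,v_3],
  ∂[v_1,v_6,v_7] = [v_6,v_7] − [v_1,v_7] + [v_1,v_6].
The 24×16 boundary matrix has rank 15 and Smith normal form diag(1,1,1,1,1,1,1,1,1,1,1,1,1,1,1).

Computing H_k = (kernel of ∂_k) / (image of ∂_{k+1}):

  H_0: rank C_0 − rank ∂_1 = 8 − 7 = 1, and the invariant factors of ∂_1 are all 1, so H_0 ≅ Z.

(K is a triangulation of the torus T^2.)

H_0 ≅ Z.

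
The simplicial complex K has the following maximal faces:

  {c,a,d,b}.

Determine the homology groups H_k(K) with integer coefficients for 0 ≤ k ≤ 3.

Order the vertices as a < b < c < d. Listing each simplex with vertices in this order, K has dimension 3 with simplices:

  0-simplices (4): a, b, c, d
  1-simplices (6): ab, ac, ad, bc, bd, cd
  2-simplices (4): abc, abd, acd, bcd
  3-simplices (1): abcd

so the chain groups are C_0 ≅ Z^4, C_1 ≅ Z^6, C_2 ≅ Z^4, C_3 ≅ Z^1.

The boundary map ∂_1: C_1 → C_0 maps an edge to its endpoints' difference, ∂[p,q] = q − p. For instance
  ∂cd = d − c.
The 4×6 boundary matrix has rank 3 and Smith normal form diag(1,1,1).

Boundary ∂_2: C_2 → C_1 maps a triangle to the signed sum of its edges. For instance
  ∂acd = cd − ad + ac,
  ∂abd = bd − ad + ab.
The resulting 6×4 matrix has rank 3, and its Smith normal form has invariant factors (1,1,1).

The boundary map ∂_3: C_3 → C_2 sends each 3-simplex σ to the alternating sum Σ_i (−1)^i (σ with its i-th vertex removed). For instance
  ∂abcd = bcd − acd + abd − abc.
As a 4×1 matrix over Z this has rank 1, with invariant factors (1).

Now H_k = ker ∂_k / im ∂_{k+1}, so:

  H_0: rank C_0 − rank ∂_1 = 4 − 3 = 1, and the invariant factors of ∂_1 are all 1, so H_0 = Z.
  H_1: rank ker ∂_1 − rank ∂_2 = (6 − 3) − 3 = 0, and the invariant factors of ∂_2 are all 1, so H_1 = 0.
  H_2: rank ker ∂_2 − rank ∂_3 = (4 − 3) − 1 = 0, and the invariant factors of ∂_3 are all 1, so H_2 = 0.
  H_3: rank ker ∂_3 − rank ∂_4 = (1 − 1) − 0 = 0, and there is no ∂_4, so H_3 = 0.

H_0 = Z,  H_1 = 0,  H_2 = 0,  H_3 = 0.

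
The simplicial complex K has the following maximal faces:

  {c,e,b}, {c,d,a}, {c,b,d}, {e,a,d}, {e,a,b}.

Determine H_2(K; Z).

H_2 ≅ 0.

Order the vertices as a < b < c < d < e. Listing each simplex with vertices in this order, K has dimension 2 with simplices:

  0-simplices (5): a, b, c, d, e
  1-simplices (10): ab, ac, ad, ae, bc, bd, be, cd, ce, de
  2-simplices (5): abe, acd, ade, bcd, bce

Hence C_0 ≅ Z^5, C_1 ≅ Z^10, C_2 ≅ Z^5.

The boundary map ∂_1: C_1 → C_0 is given by ∂[p,q] = [q] − [p]. For instance
  ∂be = e − b.
As a 5×10 matrix over Z this has rank 4, with invariant factors (1,1,1,1).

Boundary ∂_2: C_2 → C_1 acts by ∂[p,q,r] = [q,r] − [p,r] + [p,q]. For instance
  ∂bcd = cd − bd + bc,
  ∂acd = cd − ad + ac.
As a 10×5 matrix over Z this has rank 5, with invariant factors (1,1,1,1,1).

From H_k ≅ ker(∂_k) / im(∂_{k+1}) we obtain:

  H_2: rank ker ∂_2 − rank ∂_3 = (5 − 5) − 0 = 0, and there is no ∂_3, so H_2 = 0.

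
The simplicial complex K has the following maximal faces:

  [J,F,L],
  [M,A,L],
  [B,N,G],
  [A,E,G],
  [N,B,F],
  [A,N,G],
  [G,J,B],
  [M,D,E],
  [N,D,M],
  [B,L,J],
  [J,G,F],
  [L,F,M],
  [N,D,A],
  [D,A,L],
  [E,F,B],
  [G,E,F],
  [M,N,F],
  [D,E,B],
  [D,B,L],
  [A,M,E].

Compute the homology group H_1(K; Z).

H_1 ≅ Z × Z/2.

Fix the vertex order A < B < D < E < F < G < J < L < M < N and write every simplex with vertices in increasing order. Then dim K = 2 and the simplices of K are:

  0-simplices (10): A, B, D, E, F, G, J, L, M, N
  1-simplices (30): AD, AE, AG, AL, AM, AN, BD, BE, BF, BG, BJ, BL, BN, DE, DL, DM, DN, EF, EG, EM, FG, FJ, FL, FM, FN, GJ, GN, JL, LM, MN
  2-simplices (20): ADL, ADN, AEG, AEM, AGN, ALM, BDE, BDL, BEF, BFN, BGJ, BGN, BJL, DEM, DMN, EFG, FGJ, FJL, FLM, FMN

so the chain groups are C_0 ≅ Z^10, C_1 ≅ Z^30, C_2 ≅ Z^20.

The boundary map ∂_1: C_1 → C_0 sends each edge [p,q] (with p < q) to q − p.
The 10×30 boundary matrix has rank 9 and Smith normal form diag(1,1,1,1,1,1,1,1,1).

The boundary map ∂_2: C_2 → C_1 maps a triangle to the signed sum of its edges. For instance
  ∂DEM = EM − DM + DE,
  ∂ALM = LM − AM + AL.
The resulting 30×20 matrix has rank 20, and its Smith normal form has invariant factors (1,1,1,1,1,1,1,1,1,1,1,1,1,1,1,1,1,1,1,2).

Now H_k = ker ∂_k / im ∂_{k+1}, so:

  H_1: rank ker ∂_1 − rank ∂_2 = (30 − 9) − 20 = 1, and ∂_2 has invariant factor 2 > 1, so H_1 = Z × Z/2.

(K is a triangulation of the Klein bottle.)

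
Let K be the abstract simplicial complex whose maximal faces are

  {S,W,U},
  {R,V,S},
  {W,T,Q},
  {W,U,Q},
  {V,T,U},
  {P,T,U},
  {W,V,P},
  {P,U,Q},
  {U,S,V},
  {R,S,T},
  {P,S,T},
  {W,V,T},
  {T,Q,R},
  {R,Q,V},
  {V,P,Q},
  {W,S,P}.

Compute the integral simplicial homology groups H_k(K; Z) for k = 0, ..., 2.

Fix the vertex order P < Q < R < S < T < U < V < W and write every simplex with vertices in increasing order. Then dim K = 2 and the simplices of K are:

  0-simplices (8): P, Q, R, S, T, U, V, W
  1-simplices (24): PQ, PS, PT, PU, PV, PW, QR, QT, QU, QV, QW, RS, RT, RV, ST, SU, SV, SW, TU, TV, TW, UV, UW, VW
  2-simplices (16): PQU, PQV, PST, PSW, PTU, PVW, QRT, QRV, QTW, QUW, RST, RSV, SUV, SUW, TUV, TVW

Hence C_0 ≅ Z^8, C_1 ≅ Z^24, C_2 ≅ Z^16.

The boundary map ∂_1: C_1 → C_0 is given by ∂[p,q] = [q] − [p]. For instance
  ∂RS = S − R.
As a 8×24 matrix over Z this has rank 7, with invariant factors (1,1,1,1,1,1,1).

Boundary ∂_2: C_2 → C_1 sends each 2-simplex [p,q,r] to [q,r] − [p,r] + [p,q]. For instance
  ∂PSW = SW − PW + PS,
  ∂PVW = VW − PW + PV.
The 24×16 boundary matrix has rank 15 and Smith normal form diag(1,1,1,1,1,1,1,1,1,1,1,1,1,1,1).

Reading off H_k = ker ∂_k / im ∂_{k+1}:

  H_0: rank C_0 − rank ∂_1 = 8 − 7 = 1, and the invariant factors of ∂_1 are all 1, so H_0 = Z.
  H_1: rank ker ∂_1 − rank ∂_2 = (24 − 7) − 15 = 2, and the invariant factors of ∂_2 are all 1, so H_1 = Z^2.
  H_2: rank ker ∂_2 − rank ∂_3 = (16 − 15) − 0 = 1, and there is no ∂_3, so H_2 = Z.

(K is a triangulation of the torus T^2.)

H_0 ≅ Z,  H_1 ≅ Z^2,  H_2 ≅ Z.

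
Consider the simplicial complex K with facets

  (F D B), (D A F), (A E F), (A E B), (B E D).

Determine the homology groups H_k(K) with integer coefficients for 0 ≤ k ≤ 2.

K has 5 vertices, 10 edges, 5 triangles.
rank ∂_0 = 0, rank ∂_1 = 4 ⇒ b_0 = 5 − 0 − 4 = 1; all invariant factors of ∂_1 are 1 so no torsion. So H_0 ≅ Z.
rank ∂_1 = 4, rank ∂_2 = 5 ⇒ b_1 = 10 − 4 − 5 = 1; all invariant factors of ∂_2 are 1 so no torsion. So H_1 ≅ Z.
rank ∂_2 = 5, rank ∂_3 = 0 ⇒ b_2 = 5 − 5 − 0 = 0. So H_2 ≅ 0.

H_0 = Z,  H_1 = Z,  H_2 = 0.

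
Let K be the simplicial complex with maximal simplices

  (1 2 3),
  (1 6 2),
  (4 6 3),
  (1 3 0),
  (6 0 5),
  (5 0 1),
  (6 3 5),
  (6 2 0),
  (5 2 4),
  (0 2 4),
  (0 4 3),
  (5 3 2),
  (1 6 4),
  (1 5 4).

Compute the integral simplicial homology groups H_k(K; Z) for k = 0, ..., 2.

H_0 = Z,  H_1 = Z^2,  H_2 = Z.

K has 7 vertices, 21 edges, 14 triangles.
rank ∂_0 = 0, rank ∂_1 = 6 ⇒ b_0 = 7 − 0 − 6 = 1; all invariant factors of ∂_1 are 1 so no torsion. So H_0 ≅ Z.
rank ∂_1 = 6, rank ∂_2 = 13 ⇒ b_1 = 21 − 6 − 13 = 2; all invariant factors of ∂_2 are 1 so no torsion. So H_1 ≅ Z^2.
rank ∂_2 = 13, rank ∂_3 = 0 ⇒ b_2 = 14 − 13 − 0 = 1. So H_2 ≅ Z.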